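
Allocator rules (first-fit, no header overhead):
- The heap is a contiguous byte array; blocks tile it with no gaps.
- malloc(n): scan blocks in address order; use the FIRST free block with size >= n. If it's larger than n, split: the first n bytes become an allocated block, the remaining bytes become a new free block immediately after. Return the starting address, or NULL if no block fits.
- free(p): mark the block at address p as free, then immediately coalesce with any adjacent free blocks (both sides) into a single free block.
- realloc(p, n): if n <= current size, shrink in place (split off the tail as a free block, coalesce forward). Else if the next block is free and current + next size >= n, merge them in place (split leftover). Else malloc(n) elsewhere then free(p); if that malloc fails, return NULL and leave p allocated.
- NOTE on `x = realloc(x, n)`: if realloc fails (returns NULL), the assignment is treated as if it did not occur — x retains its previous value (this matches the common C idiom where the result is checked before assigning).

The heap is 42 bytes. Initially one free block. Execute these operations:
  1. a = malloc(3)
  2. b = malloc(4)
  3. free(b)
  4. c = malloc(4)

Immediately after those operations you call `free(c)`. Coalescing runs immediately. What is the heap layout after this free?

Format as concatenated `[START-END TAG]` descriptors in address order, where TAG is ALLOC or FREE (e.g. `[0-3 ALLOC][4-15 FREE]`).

Answer: [0-2 ALLOC][3-41 FREE]

Derivation:
Op 1: a = malloc(3) -> a = 0; heap: [0-2 ALLOC][3-41 FREE]
Op 2: b = malloc(4) -> b = 3; heap: [0-2 ALLOC][3-6 ALLOC][7-41 FREE]
Op 3: free(b) -> (freed b); heap: [0-2 ALLOC][3-41 FREE]
Op 4: c = malloc(4) -> c = 3; heap: [0-2 ALLOC][3-6 ALLOC][7-41 FREE]
free(c): c = 3 -> block [3-6 ALLOC]; mark free, coalesce with adjacent free neighbors -> [0-2 ALLOC][3-41 FREE]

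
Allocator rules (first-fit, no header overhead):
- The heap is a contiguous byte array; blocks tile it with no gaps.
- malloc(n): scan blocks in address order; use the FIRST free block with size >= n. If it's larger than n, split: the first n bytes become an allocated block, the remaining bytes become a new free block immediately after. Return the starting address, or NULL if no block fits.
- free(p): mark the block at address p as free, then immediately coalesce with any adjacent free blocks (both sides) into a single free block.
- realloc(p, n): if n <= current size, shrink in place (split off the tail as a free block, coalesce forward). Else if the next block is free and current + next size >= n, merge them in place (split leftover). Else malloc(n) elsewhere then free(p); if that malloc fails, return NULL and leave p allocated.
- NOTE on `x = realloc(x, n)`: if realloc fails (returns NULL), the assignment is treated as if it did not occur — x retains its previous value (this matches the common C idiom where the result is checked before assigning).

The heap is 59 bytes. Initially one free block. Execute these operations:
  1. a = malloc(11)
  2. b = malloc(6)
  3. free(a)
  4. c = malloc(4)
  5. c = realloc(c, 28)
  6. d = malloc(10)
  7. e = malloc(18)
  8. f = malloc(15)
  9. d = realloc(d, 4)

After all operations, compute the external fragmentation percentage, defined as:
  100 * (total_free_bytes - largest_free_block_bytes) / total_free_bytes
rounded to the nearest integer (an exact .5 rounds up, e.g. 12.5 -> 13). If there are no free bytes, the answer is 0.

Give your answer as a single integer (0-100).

Op 1: a = malloc(11) -> a = 0; heap: [0-10 ALLOC][11-58 FREE]
Op 2: b = malloc(6) -> b = 11; heap: [0-10 ALLOC][11-16 ALLOC][17-58 FREE]
Op 3: free(a) -> (freed a); heap: [0-10 FREE][11-16 ALLOC][17-58 FREE]
Op 4: c = malloc(4) -> c = 0; heap: [0-3 ALLOC][4-10 FREE][11-16 ALLOC][17-58 FREE]
Op 5: c = realloc(c, 28) -> c = 17; heap: [0-10 FREE][11-16 ALLOC][17-44 ALLOC][45-58 FREE]
Op 6: d = malloc(10) -> d = 0; heap: [0-9 ALLOC][10-10 FREE][11-16 ALLOC][17-44 ALLOC][45-58 FREE]
Op 7: e = malloc(18) -> e = NULL; heap: [0-9 ALLOC][10-10 FREE][11-16 ALLOC][17-44 ALLOC][45-58 FREE]
Op 8: f = malloc(15) -> f = NULL; heap: [0-9 ALLOC][10-10 FREE][11-16 ALLOC][17-44 ALLOC][45-58 FREE]
Op 9: d = realloc(d, 4) -> d = 0; heap: [0-3 ALLOC][4-10 FREE][11-16 ALLOC][17-44 ALLOC][45-58 FREE]
Free blocks: [7 14] total_free=21 largest=14 -> 100*(21-14)/21 = 700/21 ≈ 33.333 -> rounds to 33

Answer: 33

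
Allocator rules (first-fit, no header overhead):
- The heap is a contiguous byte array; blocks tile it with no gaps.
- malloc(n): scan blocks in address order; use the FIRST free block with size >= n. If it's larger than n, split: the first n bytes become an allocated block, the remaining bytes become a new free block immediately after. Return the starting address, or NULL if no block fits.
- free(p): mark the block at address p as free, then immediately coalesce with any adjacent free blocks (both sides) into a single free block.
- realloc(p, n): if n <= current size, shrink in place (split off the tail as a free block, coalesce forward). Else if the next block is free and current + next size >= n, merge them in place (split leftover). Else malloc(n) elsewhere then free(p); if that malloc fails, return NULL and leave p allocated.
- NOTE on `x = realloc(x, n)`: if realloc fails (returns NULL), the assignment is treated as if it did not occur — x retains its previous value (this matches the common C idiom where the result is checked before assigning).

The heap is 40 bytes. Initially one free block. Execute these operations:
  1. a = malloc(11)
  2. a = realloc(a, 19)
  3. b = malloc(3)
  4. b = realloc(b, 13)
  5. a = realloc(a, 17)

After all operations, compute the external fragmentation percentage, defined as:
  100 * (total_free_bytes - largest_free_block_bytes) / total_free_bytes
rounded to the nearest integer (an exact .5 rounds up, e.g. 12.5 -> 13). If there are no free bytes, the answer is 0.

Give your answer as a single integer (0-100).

Answer: 20

Derivation:
Op 1: a = malloc(11) -> a = 0; heap: [0-10 ALLOC][11-39 FREE]
Op 2: a = realloc(a, 19) -> a = 0; heap: [0-18 ALLOC][19-39 FREE]
Op 3: b = malloc(3) -> b = 19; heap: [0-18 ALLOC][19-21 ALLOC][22-39 FREE]
Op 4: b = realloc(b, 13) -> b = 19; heap: [0-18 ALLOC][19-31 ALLOC][32-39 FREE]
Op 5: a = realloc(a, 17) -> a = 0; heap: [0-16 ALLOC][17-18 FREE][19-31 ALLOC][32-39 FREE]
Free blocks: [2 8] total_free=10 largest=8 -> 100*(10-8)/10 = 200/10 = 20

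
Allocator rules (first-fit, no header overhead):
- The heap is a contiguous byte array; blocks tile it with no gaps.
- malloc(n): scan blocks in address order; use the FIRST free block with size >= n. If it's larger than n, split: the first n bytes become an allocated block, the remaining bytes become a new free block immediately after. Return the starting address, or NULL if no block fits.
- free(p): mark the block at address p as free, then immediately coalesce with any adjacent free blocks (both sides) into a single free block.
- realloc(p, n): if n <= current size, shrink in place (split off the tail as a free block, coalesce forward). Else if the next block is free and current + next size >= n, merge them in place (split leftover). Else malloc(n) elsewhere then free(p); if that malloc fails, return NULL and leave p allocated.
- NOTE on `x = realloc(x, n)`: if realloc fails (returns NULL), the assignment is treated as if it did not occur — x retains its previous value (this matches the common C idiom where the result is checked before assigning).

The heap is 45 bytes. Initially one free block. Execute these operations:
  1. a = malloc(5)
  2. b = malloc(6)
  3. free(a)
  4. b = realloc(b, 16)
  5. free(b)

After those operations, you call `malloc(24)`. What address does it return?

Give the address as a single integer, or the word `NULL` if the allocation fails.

Answer: 0

Derivation:
Op 1: a = malloc(5) -> a = 0; heap: [0-4 ALLOC][5-44 FREE]
Op 2: b = malloc(6) -> b = 5; heap: [0-4 ALLOC][5-10 ALLOC][11-44 FREE]
Op 3: free(a) -> (freed a); heap: [0-4 FREE][5-10 ALLOC][11-44 FREE]
Op 4: b = realloc(b, 16) -> b = 5; heap: [0-4 FREE][5-20 ALLOC][21-44 FREE]
Op 5: free(b) -> (freed b); heap: [0-44 FREE]
malloc(24): first-fit scan over [0-44 FREE] -> 0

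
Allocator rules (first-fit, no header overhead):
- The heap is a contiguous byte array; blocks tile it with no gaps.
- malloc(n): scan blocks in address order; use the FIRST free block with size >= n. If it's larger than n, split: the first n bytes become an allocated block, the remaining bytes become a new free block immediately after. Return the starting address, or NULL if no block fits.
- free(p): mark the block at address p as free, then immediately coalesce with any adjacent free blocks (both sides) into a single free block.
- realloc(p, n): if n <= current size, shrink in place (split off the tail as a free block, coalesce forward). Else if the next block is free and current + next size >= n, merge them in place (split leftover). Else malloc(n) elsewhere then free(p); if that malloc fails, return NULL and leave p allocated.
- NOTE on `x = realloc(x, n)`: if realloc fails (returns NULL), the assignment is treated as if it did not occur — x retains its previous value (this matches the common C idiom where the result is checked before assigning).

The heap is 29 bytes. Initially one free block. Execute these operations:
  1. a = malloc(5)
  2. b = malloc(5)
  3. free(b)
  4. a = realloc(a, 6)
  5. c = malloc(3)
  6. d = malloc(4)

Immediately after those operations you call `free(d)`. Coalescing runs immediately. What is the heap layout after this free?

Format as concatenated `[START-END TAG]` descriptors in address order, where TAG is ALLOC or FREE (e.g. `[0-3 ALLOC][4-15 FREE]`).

Op 1: a = malloc(5) -> a = 0; heap: [0-4 ALLOC][5-28 FREE]
Op 2: b = malloc(5) -> b = 5; heap: [0-4 ALLOC][5-9 ALLOC][10-28 FREE]
Op 3: free(b) -> (freed b); heap: [0-4 ALLOC][5-28 FREE]
Op 4: a = realloc(a, 6) -> a = 0; heap: [0-5 ALLOC][6-28 FREE]
Op 5: c = malloc(3) -> c = 6; heap: [0-5 ALLOC][6-8 ALLOC][9-28 FREE]
Op 6: d = malloc(4) -> d = 9; heap: [0-5 ALLOC][6-8 ALLOC][9-12 ALLOC][13-28 FREE]
free(d): d = 9 -> block [9-12 ALLOC]; mark free, coalesce with adjacent free neighbors -> [0-5 ALLOC][6-8 ALLOC][9-28 FREE]

Answer: [0-5 ALLOC][6-8 ALLOC][9-28 FREE]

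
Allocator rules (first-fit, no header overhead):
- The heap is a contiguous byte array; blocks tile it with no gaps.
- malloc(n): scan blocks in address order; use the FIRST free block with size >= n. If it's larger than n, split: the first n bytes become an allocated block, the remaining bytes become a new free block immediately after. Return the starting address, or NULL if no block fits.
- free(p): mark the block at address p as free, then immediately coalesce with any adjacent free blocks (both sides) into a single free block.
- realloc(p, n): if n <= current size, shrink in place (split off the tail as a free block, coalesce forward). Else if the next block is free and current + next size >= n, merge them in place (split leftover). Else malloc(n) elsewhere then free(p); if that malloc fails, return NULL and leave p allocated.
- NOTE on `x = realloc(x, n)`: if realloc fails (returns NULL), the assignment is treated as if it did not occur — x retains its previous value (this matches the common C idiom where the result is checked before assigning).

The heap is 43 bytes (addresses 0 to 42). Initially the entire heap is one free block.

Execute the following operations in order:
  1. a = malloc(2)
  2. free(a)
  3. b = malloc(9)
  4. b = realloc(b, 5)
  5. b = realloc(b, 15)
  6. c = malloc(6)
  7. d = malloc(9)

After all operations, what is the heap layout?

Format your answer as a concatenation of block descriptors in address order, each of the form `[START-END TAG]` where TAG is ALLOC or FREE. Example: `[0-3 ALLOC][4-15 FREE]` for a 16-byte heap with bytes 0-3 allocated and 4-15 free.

Answer: [0-14 ALLOC][15-20 ALLOC][21-29 ALLOC][30-42 FREE]

Derivation:
Op 1: a = malloc(2) -> a = 0; heap: [0-1 ALLOC][2-42 FREE]
Op 2: free(a) -> (freed a); heap: [0-42 FREE]
Op 3: b = malloc(9) -> b = 0; heap: [0-8 ALLOC][9-42 FREE]
Op 4: b = realloc(b, 5) -> b = 0; heap: [0-4 ALLOC][5-42 FREE]
Op 5: b = realloc(b, 15) -> b = 0; heap: [0-14 ALLOC][15-42 FREE]
Op 6: c = malloc(6) -> c = 15; heap: [0-14 ALLOC][15-20 ALLOC][21-42 FREE]
Op 7: d = malloc(9) -> d = 21; heap: [0-14 ALLOC][15-20 ALLOC][21-29 ALLOC][30-42 FREE]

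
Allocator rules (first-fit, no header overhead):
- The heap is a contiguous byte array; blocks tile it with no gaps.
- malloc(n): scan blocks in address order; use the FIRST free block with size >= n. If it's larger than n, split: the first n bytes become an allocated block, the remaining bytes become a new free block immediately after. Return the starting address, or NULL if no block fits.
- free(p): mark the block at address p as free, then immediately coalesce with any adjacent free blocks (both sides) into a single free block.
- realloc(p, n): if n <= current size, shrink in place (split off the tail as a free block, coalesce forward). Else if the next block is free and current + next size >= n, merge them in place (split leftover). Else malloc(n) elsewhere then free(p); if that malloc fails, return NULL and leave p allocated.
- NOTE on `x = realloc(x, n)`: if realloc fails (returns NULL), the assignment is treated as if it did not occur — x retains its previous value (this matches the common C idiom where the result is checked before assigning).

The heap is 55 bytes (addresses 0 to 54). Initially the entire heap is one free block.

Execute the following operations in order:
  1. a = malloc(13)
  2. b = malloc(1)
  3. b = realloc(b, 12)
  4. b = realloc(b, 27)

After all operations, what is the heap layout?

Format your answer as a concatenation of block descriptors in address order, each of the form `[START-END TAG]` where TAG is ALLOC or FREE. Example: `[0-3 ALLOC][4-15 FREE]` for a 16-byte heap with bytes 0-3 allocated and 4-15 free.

Op 1: a = malloc(13) -> a = 0; heap: [0-12 ALLOC][13-54 FREE]
Op 2: b = malloc(1) -> b = 13; heap: [0-12 ALLOC][13-13 ALLOC][14-54 FREE]
Op 3: b = realloc(b, 12) -> b = 13; heap: [0-12 ALLOC][13-24 ALLOC][25-54 FREE]
Op 4: b = realloc(b, 27) -> b = 13; heap: [0-12 ALLOC][13-39 ALLOC][40-54 FREE]

Answer: [0-12 ALLOC][13-39 ALLOC][40-54 FREE]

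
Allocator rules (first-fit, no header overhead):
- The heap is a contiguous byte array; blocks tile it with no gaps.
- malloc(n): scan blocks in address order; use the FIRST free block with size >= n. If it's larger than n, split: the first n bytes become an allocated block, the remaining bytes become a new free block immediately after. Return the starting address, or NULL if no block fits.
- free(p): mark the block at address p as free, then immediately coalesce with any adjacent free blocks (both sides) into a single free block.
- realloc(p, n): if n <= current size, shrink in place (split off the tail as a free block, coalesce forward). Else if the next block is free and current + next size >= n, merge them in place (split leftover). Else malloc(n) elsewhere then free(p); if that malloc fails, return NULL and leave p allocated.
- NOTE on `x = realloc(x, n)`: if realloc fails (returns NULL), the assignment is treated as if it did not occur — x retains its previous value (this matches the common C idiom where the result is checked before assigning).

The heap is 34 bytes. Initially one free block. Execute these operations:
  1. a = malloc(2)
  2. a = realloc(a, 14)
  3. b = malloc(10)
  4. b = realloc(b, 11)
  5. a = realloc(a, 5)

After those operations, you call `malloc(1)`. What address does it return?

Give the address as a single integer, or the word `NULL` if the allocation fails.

Op 1: a = malloc(2) -> a = 0; heap: [0-1 ALLOC][2-33 FREE]
Op 2: a = realloc(a, 14) -> a = 0; heap: [0-13 ALLOC][14-33 FREE]
Op 3: b = malloc(10) -> b = 14; heap: [0-13 ALLOC][14-23 ALLOC][24-33 FREE]
Op 4: b = realloc(b, 11) -> b = 14; heap: [0-13 ALLOC][14-24 ALLOC][25-33 FREE]
Op 5: a = realloc(a, 5) -> a = 0; heap: [0-4 ALLOC][5-13 FREE][14-24 ALLOC][25-33 FREE]
malloc(1): first-fit scan over [0-4 ALLOC][5-13 FREE][14-24 ALLOC][25-33 FREE] -> 5

Answer: 5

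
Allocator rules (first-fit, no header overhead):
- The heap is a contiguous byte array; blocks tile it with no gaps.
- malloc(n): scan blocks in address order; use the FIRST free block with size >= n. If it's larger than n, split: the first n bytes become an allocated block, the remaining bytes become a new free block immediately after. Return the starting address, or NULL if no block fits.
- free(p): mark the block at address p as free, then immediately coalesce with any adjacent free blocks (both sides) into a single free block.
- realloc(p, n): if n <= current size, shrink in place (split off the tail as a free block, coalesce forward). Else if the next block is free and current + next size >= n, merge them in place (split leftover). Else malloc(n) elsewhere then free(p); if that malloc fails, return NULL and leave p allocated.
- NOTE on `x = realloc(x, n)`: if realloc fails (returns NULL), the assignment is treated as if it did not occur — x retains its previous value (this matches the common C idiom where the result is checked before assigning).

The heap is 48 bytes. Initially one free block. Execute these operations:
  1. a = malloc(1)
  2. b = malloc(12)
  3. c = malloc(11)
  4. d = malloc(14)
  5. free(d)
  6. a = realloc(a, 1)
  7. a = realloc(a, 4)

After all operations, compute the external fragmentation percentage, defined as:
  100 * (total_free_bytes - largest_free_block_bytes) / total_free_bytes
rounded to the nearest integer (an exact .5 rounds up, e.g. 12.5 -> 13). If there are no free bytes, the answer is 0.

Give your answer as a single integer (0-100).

Answer: 5

Derivation:
Op 1: a = malloc(1) -> a = 0; heap: [0-0 ALLOC][1-47 FREE]
Op 2: b = malloc(12) -> b = 1; heap: [0-0 ALLOC][1-12 ALLOC][13-47 FREE]
Op 3: c = malloc(11) -> c = 13; heap: [0-0 ALLOC][1-12 ALLOC][13-23 ALLOC][24-47 FREE]
Op 4: d = malloc(14) -> d = 24; heap: [0-0 ALLOC][1-12 ALLOC][13-23 ALLOC][24-37 ALLOC][38-47 FREE]
Op 5: free(d) -> (freed d); heap: [0-0 ALLOC][1-12 ALLOC][13-23 ALLOC][24-47 FREE]
Op 6: a = realloc(a, 1) -> a = 0; heap: [0-0 ALLOC][1-12 ALLOC][13-23 ALLOC][24-47 FREE]
Op 7: a = realloc(a, 4) -> a = 24; heap: [0-0 FREE][1-12 ALLOC][13-23 ALLOC][24-27 ALLOC][28-47 FREE]
Free blocks: [1 20] total_free=21 largest=20 -> 100*(21-20)/21 = 100/21 ≈ 4.762 -> rounds to 5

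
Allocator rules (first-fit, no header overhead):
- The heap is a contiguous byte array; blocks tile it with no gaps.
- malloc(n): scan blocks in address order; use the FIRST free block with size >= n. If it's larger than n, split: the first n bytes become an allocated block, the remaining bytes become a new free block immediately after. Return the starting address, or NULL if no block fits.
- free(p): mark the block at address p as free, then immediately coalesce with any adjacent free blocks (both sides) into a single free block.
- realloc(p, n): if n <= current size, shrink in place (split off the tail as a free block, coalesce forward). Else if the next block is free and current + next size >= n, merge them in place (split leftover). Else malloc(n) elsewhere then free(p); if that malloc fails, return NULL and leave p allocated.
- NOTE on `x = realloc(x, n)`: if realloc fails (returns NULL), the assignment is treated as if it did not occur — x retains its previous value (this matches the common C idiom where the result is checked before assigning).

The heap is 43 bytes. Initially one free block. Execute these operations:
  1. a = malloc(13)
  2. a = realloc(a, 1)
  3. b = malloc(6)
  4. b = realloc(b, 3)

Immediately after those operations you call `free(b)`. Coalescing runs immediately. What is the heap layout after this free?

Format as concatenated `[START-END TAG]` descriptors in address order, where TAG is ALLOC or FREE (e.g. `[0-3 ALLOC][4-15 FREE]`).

Op 1: a = malloc(13) -> a = 0; heap: [0-12 ALLOC][13-42 FREE]
Op 2: a = realloc(a, 1) -> a = 0; heap: [0-0 ALLOC][1-42 FREE]
Op 3: b = malloc(6) -> b = 1; heap: [0-0 ALLOC][1-6 ALLOC][7-42 FREE]
Op 4: b = realloc(b, 3) -> b = 1; heap: [0-0 ALLOC][1-3 ALLOC][4-42 FREE]
free(b): b = 1 -> block [1-3 ALLOC]; mark free, coalesce with adjacent free neighbors -> [0-0 ALLOC][1-42 FREE]

Answer: [0-0 ALLOC][1-42 FREE]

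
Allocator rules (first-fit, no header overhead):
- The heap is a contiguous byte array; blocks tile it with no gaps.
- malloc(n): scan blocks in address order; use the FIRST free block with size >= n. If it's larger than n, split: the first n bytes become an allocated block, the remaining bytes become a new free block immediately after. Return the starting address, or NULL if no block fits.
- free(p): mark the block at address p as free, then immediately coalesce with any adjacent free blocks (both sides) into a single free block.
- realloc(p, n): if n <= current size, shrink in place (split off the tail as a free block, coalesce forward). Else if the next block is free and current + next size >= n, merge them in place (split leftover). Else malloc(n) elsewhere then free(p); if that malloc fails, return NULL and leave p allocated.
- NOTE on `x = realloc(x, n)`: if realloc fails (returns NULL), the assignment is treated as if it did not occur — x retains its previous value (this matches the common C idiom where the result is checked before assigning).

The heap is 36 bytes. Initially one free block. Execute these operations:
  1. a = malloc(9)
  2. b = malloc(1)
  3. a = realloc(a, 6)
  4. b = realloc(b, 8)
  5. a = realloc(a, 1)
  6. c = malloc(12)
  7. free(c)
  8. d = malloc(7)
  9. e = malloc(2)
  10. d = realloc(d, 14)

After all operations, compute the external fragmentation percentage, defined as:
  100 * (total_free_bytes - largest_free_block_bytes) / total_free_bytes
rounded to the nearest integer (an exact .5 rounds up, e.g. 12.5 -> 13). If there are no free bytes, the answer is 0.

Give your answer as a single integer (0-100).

Answer: 27

Derivation:
Op 1: a = malloc(9) -> a = 0; heap: [0-8 ALLOC][9-35 FREE]
Op 2: b = malloc(1) -> b = 9; heap: [0-8 ALLOC][9-9 ALLOC][10-35 FREE]
Op 3: a = realloc(a, 6) -> a = 0; heap: [0-5 ALLOC][6-8 FREE][9-9 ALLOC][10-35 FREE]
Op 4: b = realloc(b, 8) -> b = 9; heap: [0-5 ALLOC][6-8 FREE][9-16 ALLOC][17-35 FREE]
Op 5: a = realloc(a, 1) -> a = 0; heap: [0-0 ALLOC][1-8 FREE][9-16 ALLOC][17-35 FREE]
Op 6: c = malloc(12) -> c = 17; heap: [0-0 ALLOC][1-8 FREE][9-16 ALLOC][17-28 ALLOC][29-35 FREE]
Op 7: free(c) -> (freed c); heap: [0-0 ALLOC][1-8 FREE][9-16 ALLOC][17-35 FREE]
Op 8: d = malloc(7) -> d = 1; heap: [0-0 ALLOC][1-7 ALLOC][8-8 FREE][9-16 ALLOC][17-35 FREE]
Op 9: e = malloc(2) -> e = 17; heap: [0-0 ALLOC][1-7 ALLOC][8-8 FREE][9-16 ALLOC][17-18 ALLOC][19-35 FREE]
Op 10: d = realloc(d, 14) -> d = 19; heap: [0-0 ALLOC][1-8 FREE][9-16 ALLOC][17-18 ALLOC][19-32 ALLOC][33-35 FREE]
Free blocks: [8 3] total_free=11 largest=8 -> 100*(11-8)/11 = 300/11 ≈ 27.273 -> rounds to 27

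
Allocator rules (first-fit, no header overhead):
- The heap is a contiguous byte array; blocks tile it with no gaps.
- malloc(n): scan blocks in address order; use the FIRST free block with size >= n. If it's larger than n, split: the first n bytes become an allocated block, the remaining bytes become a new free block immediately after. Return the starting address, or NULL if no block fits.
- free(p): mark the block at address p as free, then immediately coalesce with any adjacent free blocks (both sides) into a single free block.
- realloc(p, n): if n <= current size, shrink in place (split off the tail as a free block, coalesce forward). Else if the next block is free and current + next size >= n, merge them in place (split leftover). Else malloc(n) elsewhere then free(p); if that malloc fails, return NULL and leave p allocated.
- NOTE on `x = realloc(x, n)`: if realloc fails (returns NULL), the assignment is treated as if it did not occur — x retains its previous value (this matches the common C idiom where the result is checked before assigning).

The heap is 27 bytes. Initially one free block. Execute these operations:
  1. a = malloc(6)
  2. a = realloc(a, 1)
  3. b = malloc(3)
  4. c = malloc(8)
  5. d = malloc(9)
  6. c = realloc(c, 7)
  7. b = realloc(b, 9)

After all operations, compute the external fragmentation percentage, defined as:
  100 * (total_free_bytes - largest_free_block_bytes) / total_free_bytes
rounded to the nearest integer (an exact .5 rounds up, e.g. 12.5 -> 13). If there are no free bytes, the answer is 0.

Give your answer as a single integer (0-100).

Answer: 14

Derivation:
Op 1: a = malloc(6) -> a = 0; heap: [0-5 ALLOC][6-26 FREE]
Op 2: a = realloc(a, 1) -> a = 0; heap: [0-0 ALLOC][1-26 FREE]
Op 3: b = malloc(3) -> b = 1; heap: [0-0 ALLOC][1-3 ALLOC][4-26 FREE]
Op 4: c = malloc(8) -> c = 4; heap: [0-0 ALLOC][1-3 ALLOC][4-11 ALLOC][12-26 FREE]
Op 5: d = malloc(9) -> d = 12; heap: [0-0 ALLOC][1-3 ALLOC][4-11 ALLOC][12-20 ALLOC][21-26 FREE]
Op 6: c = realloc(c, 7) -> c = 4; heap: [0-0 ALLOC][1-3 ALLOC][4-10 ALLOC][11-11 FREE][12-20 ALLOC][21-26 FREE]
Op 7: b = realloc(b, 9) -> NULL (b unchanged); heap: [0-0 ALLOC][1-3 ALLOC][4-10 ALLOC][11-11 FREE][12-20 ALLOC][21-26 FREE]
Free blocks: [1 6] total_free=7 largest=6 -> 100*(7-6)/7 = 100/7 ≈ 14.286 -> rounds to 14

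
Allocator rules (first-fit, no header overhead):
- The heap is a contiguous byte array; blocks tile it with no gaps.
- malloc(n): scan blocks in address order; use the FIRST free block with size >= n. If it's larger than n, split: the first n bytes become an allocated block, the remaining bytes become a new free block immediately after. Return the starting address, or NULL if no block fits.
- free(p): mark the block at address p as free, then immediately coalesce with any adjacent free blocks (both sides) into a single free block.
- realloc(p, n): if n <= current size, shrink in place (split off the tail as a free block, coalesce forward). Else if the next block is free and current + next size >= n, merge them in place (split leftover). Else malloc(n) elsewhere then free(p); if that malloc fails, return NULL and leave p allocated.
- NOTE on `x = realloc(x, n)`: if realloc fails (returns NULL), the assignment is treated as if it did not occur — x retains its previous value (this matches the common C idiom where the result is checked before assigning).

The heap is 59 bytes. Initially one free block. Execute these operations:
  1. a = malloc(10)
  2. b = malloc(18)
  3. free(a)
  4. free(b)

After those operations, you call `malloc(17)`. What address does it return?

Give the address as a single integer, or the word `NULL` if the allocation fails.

Op 1: a = malloc(10) -> a = 0; heap: [0-9 ALLOC][10-58 FREE]
Op 2: b = malloc(18) -> b = 10; heap: [0-9 ALLOC][10-27 ALLOC][28-58 FREE]
Op 3: free(a) -> (freed a); heap: [0-9 FREE][10-27 ALLOC][28-58 FREE]
Op 4: free(b) -> (freed b); heap: [0-58 FREE]
malloc(17): first-fit scan over [0-58 FREE] -> 0

Answer: 0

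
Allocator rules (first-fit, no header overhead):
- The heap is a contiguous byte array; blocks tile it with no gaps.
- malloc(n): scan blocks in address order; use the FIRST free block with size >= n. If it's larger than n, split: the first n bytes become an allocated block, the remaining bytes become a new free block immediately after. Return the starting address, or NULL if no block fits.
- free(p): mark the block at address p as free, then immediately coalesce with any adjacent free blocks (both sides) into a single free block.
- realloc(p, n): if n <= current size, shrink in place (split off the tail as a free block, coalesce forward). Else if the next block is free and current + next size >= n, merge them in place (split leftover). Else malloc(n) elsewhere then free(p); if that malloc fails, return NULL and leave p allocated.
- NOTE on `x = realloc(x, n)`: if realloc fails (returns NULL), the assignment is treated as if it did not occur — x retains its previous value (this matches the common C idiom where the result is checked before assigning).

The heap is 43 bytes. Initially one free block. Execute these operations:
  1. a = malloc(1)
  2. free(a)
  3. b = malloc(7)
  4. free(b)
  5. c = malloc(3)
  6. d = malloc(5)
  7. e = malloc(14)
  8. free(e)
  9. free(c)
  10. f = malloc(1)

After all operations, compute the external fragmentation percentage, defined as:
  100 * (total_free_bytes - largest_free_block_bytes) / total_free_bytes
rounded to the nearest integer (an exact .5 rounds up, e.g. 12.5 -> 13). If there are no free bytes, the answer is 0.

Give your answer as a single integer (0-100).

Answer: 5

Derivation:
Op 1: a = malloc(1) -> a = 0; heap: [0-0 ALLOC][1-42 FREE]
Op 2: free(a) -> (freed a); heap: [0-42 FREE]
Op 3: b = malloc(7) -> b = 0; heap: [0-6 ALLOC][7-42 FREE]
Op 4: free(b) -> (freed b); heap: [0-42 FREE]
Op 5: c = malloc(3) -> c = 0; heap: [0-2 ALLOC][3-42 FREE]
Op 6: d = malloc(5) -> d = 3; heap: [0-2 ALLOC][3-7 ALLOC][8-42 FREE]
Op 7: e = malloc(14) -> e = 8; heap: [0-2 ALLOC][3-7 ALLOC][8-21 ALLOC][22-42 FREE]
Op 8: free(e) -> (freed e); heap: [0-2 ALLOC][3-7 ALLOC][8-42 FREE]
Op 9: free(c) -> (freed c); heap: [0-2 FREE][3-7 ALLOC][8-42 FREE]
Op 10: f = malloc(1) -> f = 0; heap: [0-0 ALLOC][1-2 FREE][3-7 ALLOC][8-42 FREE]
Free blocks: [2 35] total_free=37 largest=35 -> 100*(37-35)/37 = 200/37 ≈ 5.405 -> rounds to 5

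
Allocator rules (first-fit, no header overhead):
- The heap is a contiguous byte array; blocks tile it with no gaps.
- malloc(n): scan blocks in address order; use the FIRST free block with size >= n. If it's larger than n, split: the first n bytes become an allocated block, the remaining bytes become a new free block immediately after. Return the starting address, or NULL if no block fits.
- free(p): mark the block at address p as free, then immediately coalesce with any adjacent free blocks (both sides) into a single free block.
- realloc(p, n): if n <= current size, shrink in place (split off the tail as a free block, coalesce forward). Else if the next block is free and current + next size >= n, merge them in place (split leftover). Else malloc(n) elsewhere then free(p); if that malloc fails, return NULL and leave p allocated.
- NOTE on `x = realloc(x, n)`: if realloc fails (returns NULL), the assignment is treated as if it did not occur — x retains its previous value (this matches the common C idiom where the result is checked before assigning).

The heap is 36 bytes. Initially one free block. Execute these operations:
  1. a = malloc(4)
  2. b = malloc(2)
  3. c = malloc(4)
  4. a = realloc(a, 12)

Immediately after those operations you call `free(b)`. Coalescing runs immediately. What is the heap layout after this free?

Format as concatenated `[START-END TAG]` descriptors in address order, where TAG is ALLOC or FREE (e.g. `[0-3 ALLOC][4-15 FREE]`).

Op 1: a = malloc(4) -> a = 0; heap: [0-3 ALLOC][4-35 FREE]
Op 2: b = malloc(2) -> b = 4; heap: [0-3 ALLOC][4-5 ALLOC][6-35 FREE]
Op 3: c = malloc(4) -> c = 6; heap: [0-3 ALLOC][4-5 ALLOC][6-9 ALLOC][10-35 FREE]
Op 4: a = realloc(a, 12) -> a = 10; heap: [0-3 FREE][4-5 ALLOC][6-9 ALLOC][10-21 ALLOC][22-35 FREE]
free(b): b = 4 -> block [4-5 ALLOC]; mark free, coalesce with adjacent free neighbors -> [0-5 FREE][6-9 ALLOC][10-21 ALLOC][22-35 FREE]

Answer: [0-5 FREE][6-9 ALLOC][10-21 ALLOC][22-35 FREE]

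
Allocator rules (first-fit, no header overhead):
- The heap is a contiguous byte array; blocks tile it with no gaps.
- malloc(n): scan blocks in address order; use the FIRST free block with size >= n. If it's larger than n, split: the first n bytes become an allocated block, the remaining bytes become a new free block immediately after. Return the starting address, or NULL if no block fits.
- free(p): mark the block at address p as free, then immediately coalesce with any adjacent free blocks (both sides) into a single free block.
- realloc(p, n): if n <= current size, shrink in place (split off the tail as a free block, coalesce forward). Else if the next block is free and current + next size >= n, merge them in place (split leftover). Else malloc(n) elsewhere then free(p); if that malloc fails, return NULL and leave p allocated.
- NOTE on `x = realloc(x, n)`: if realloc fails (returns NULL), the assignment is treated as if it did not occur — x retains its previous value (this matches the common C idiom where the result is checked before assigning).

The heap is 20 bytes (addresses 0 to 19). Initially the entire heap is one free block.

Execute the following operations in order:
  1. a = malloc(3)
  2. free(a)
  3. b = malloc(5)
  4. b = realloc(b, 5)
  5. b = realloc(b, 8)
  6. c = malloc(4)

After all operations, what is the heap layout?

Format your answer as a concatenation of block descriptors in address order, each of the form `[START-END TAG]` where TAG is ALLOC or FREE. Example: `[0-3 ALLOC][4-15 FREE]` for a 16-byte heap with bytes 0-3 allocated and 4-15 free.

Op 1: a = malloc(3) -> a = 0; heap: [0-2 ALLOC][3-19 FREE]
Op 2: free(a) -> (freed a); heap: [0-19 FREE]
Op 3: b = malloc(5) -> b = 0; heap: [0-4 ALLOC][5-19 FREE]
Op 4: b = realloc(b, 5) -> b = 0; heap: [0-4 ALLOC][5-19 FREE]
Op 5: b = realloc(b, 8) -> b = 0; heap: [0-7 ALLOC][8-19 FREE]
Op 6: c = malloc(4) -> c = 8; heap: [0-7 ALLOC][8-11 ALLOC][12-19 FREE]

Answer: [0-7 ALLOC][8-11 ALLOC][12-19 FREE]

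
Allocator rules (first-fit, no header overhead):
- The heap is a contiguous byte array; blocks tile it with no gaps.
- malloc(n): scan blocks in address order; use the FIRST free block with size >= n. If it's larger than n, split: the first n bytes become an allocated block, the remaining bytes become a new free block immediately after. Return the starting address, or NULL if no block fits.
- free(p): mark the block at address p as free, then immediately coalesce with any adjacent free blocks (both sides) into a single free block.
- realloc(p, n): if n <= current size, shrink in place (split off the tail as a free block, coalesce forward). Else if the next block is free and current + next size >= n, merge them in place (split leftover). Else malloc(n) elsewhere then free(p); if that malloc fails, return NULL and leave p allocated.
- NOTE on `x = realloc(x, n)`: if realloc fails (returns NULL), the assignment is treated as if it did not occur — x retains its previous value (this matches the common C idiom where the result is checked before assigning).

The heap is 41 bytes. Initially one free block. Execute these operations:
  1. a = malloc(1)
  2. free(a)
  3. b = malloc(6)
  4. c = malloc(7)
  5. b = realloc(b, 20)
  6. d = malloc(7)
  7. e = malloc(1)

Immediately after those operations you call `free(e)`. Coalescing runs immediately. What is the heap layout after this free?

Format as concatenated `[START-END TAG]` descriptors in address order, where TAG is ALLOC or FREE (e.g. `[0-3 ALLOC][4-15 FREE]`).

Op 1: a = malloc(1) -> a = 0; heap: [0-0 ALLOC][1-40 FREE]
Op 2: free(a) -> (freed a); heap: [0-40 FREE]
Op 3: b = malloc(6) -> b = 0; heap: [0-5 ALLOC][6-40 FREE]
Op 4: c = malloc(7) -> c = 6; heap: [0-5 ALLOC][6-12 ALLOC][13-40 FREE]
Op 5: b = realloc(b, 20) -> b = 13; heap: [0-5 FREE][6-12 ALLOC][13-32 ALLOC][33-40 FREE]
Op 6: d = malloc(7) -> d = 33; heap: [0-5 FREE][6-12 ALLOC][13-32 ALLOC][33-39 ALLOC][40-40 FREE]
Op 7: e = malloc(1) -> e = 0; heap: [0-0 ALLOC][1-5 FREE][6-12 ALLOC][13-32 ALLOC][33-39 ALLOC][40-40 FREE]
free(e): e = 0 -> block [0-0 ALLOC]; mark free, coalesce with adjacent free neighbors -> [0-5 FREE][6-12 ALLOC][13-32 ALLOC][33-39 ALLOC][40-40 FREE]

Answer: [0-5 FREE][6-12 ALLOC][13-32 ALLOC][33-39 ALLOC][40-40 FREE]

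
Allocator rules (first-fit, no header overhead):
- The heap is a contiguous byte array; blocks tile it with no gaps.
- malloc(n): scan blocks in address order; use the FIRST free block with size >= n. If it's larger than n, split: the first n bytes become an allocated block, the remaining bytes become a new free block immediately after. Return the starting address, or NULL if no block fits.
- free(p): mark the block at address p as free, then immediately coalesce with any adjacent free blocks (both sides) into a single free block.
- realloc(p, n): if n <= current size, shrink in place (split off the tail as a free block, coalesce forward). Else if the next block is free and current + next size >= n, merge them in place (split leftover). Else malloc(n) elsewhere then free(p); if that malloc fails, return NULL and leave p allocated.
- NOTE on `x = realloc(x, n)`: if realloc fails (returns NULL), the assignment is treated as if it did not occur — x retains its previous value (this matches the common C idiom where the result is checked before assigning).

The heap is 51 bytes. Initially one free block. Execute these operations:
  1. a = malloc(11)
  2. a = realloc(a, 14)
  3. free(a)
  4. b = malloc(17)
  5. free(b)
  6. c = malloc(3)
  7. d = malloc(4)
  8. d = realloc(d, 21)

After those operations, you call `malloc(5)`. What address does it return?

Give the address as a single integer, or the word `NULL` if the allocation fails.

Op 1: a = malloc(11) -> a = 0; heap: [0-10 ALLOC][11-50 FREE]
Op 2: a = realloc(a, 14) -> a = 0; heap: [0-13 ALLOC][14-50 FREE]
Op 3: free(a) -> (freed a); heap: [0-50 FREE]
Op 4: b = malloc(17) -> b = 0; heap: [0-16 ALLOC][17-50 FREE]
Op 5: free(b) -> (freed b); heap: [0-50 FREE]
Op 6: c = malloc(3) -> c = 0; heap: [0-2 ALLOC][3-50 FREE]
Op 7: d = malloc(4) -> d = 3; heap: [0-2 ALLOC][3-6 ALLOC][7-50 FREE]
Op 8: d = realloc(d, 21) -> d = 3; heap: [0-2 ALLOC][3-23 ALLOC][24-50 FREE]
malloc(5): first-fit scan over [0-2 ALLOC][3-23 ALLOC][24-50 FREE] -> 24

Answer: 24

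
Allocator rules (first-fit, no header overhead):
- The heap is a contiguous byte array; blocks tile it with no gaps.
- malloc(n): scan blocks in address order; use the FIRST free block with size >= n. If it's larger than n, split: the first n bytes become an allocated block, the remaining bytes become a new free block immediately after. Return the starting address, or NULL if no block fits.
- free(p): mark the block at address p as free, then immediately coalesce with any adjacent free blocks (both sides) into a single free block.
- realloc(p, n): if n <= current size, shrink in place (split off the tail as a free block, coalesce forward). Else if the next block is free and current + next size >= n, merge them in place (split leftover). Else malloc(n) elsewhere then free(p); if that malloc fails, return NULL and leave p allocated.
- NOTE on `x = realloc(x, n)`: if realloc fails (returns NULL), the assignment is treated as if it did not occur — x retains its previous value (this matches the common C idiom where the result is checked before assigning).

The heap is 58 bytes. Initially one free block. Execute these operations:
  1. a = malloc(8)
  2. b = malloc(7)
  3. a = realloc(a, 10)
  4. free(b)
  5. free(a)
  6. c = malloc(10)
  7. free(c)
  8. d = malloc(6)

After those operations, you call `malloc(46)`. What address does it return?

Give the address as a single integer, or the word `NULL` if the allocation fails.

Op 1: a = malloc(8) -> a = 0; heap: [0-7 ALLOC][8-57 FREE]
Op 2: b = malloc(7) -> b = 8; heap: [0-7 ALLOC][8-14 ALLOC][15-57 FREE]
Op 3: a = realloc(a, 10) -> a = 15; heap: [0-7 FREE][8-14 ALLOC][15-24 ALLOC][25-57 FREE]
Op 4: free(b) -> (freed b); heap: [0-14 FREE][15-24 ALLOC][25-57 FREE]
Op 5: free(a) -> (freed a); heap: [0-57 FREE]
Op 6: c = malloc(10) -> c = 0; heap: [0-9 ALLOC][10-57 FREE]
Op 7: free(c) -> (freed c); heap: [0-57 FREE]
Op 8: d = malloc(6) -> d = 0; heap: [0-5 ALLOC][6-57 FREE]
malloc(46): first-fit scan over [0-5 ALLOC][6-57 FREE] -> 6

Answer: 6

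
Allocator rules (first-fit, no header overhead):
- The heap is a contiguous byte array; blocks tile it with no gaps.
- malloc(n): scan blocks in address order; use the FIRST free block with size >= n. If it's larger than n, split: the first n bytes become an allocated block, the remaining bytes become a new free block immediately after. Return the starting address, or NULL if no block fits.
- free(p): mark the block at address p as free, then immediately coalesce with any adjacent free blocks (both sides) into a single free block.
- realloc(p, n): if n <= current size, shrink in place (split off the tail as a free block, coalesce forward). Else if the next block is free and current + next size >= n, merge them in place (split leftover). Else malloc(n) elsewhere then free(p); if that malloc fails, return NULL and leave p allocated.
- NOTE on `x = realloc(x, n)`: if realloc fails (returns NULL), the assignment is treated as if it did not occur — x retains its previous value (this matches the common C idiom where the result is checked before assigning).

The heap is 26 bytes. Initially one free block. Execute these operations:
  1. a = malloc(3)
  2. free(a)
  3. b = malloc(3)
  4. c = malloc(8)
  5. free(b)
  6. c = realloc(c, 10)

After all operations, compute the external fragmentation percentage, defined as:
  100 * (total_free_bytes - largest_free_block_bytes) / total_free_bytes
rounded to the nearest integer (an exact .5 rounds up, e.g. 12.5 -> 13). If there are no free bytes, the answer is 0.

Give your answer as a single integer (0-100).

Answer: 19

Derivation:
Op 1: a = malloc(3) -> a = 0; heap: [0-2 ALLOC][3-25 FREE]
Op 2: free(a) -> (freed a); heap: [0-25 FREE]
Op 3: b = malloc(3) -> b = 0; heap: [0-2 ALLOC][3-25 FREE]
Op 4: c = malloc(8) -> c = 3; heap: [0-2 ALLOC][3-10 ALLOC][11-25 FREE]
Op 5: free(b) -> (freed b); heap: [0-2 FREE][3-10 ALLOC][11-25 FREE]
Op 6: c = realloc(c, 10) -> c = 3; heap: [0-2 FREE][3-12 ALLOC][13-25 FREE]
Free blocks: [3 13] total_free=16 largest=13 -> 100*(16-13)/16 = 300/16 = 18.75 -> rounds to 19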